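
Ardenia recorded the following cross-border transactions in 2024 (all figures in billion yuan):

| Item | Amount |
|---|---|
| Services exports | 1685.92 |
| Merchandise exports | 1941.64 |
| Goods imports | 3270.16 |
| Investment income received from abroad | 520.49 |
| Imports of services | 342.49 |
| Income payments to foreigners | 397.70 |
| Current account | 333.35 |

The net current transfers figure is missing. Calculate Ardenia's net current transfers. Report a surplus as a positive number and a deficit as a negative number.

Current account = goods balance + services balance + net primary income + net secondary income
Sum of the known components = 137.70
Net current transfers = CA - (known components) = 333.35 - 137.70 = 195.65

195.65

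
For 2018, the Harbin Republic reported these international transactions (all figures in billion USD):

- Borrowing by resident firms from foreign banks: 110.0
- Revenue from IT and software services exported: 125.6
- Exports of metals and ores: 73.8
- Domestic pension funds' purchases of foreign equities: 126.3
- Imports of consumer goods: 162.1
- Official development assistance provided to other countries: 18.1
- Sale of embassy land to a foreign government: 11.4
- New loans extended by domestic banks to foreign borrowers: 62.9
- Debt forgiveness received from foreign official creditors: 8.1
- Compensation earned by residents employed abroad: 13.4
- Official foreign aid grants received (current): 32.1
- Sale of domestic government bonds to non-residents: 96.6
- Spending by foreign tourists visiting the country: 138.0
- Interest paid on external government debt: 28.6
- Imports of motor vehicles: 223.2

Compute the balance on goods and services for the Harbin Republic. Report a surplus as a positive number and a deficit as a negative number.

-47.9

Goods: 73.8 - 223.2 - 162.1 = -311.5
Services: 125.6 + 138.0 = 263.6
Trade balance = -311.5 + 263.6 = -47.9
(Excluded from the trade balance — financial account: borrowing by resident firms from foreign banks 110.0, domestic pension funds' purchases of foreign equities 126.3, new loans extended by domestic banks to foreign borrowers 62.9, sale of domestic government bonds to non-residents 96.6; secondary income: official development assistance provided to other countries 18.1, official foreign aid grants received (current) 32.1; capital account: sale of embassy land to a foreign government 11.4, debt forgiveness received from foreign official creditors 8.1; primary income: compensation earned by residents employed abroad 13.4, interest paid on external government debt 28.6.)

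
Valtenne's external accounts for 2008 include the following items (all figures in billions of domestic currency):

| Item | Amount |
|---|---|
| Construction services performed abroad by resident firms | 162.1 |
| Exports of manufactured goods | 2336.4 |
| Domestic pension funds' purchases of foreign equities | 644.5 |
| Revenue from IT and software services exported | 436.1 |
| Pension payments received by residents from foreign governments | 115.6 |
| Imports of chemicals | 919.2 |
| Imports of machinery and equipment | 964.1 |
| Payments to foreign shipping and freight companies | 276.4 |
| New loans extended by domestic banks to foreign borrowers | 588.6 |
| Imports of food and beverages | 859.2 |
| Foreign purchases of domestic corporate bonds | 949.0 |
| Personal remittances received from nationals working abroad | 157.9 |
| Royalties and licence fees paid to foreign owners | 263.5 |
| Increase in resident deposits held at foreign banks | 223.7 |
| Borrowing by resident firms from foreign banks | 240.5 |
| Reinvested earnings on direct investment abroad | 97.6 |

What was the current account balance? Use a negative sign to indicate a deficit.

23.3

Goods: -964.1 + 2336.4 - 859.2 - 919.2 = -406.1
Services: 162.1 - 276.4 - 263.5 + 436.1 = 58.3
Primary income: 97.6
Secondary income: 115.6 + 157.9 = 273.5
Current account = (-406.1) + 58.3 + 97.6 + 273.5 = 23.3
(Excluded from the current account — financial account: domestic pension funds' purchases of foreign equities 644.5, new loans extended by domestic banks to foreign borrowers 588.6, foreign purchases of domestic corporate bonds 949.0, increase in resident deposits held at foreign banks 223.7, borrowing by resident firms from foreign banks 240.5.)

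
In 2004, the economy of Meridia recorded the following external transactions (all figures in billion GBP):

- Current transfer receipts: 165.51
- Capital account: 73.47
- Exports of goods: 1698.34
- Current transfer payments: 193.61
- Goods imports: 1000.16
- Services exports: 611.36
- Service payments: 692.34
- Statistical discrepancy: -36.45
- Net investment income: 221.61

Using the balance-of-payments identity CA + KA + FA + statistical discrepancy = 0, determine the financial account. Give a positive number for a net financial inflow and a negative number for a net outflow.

Goods balance = 1698.34 - 1000.16 = 698.18
Services balance = 611.36 - 692.34 = -80.98
Trade balance (goods + services) = 698.18 + (-80.98) = 617.20
Net primary income = 221.61
Net secondary income = 165.51 - 193.61 = -28.10
Current account = 617.20 + 221.61 + (-28.10) = 810.71
Financial account = -(810.71 + 73.47 + (-36.45)) = -847.73

-847.73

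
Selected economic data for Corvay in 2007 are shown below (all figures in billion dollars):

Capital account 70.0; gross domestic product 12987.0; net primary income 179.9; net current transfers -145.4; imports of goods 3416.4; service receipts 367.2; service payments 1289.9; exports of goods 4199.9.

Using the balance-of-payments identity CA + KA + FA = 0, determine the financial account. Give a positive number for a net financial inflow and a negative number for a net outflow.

34.7

Goods balance = 4199.9 - 3416.4 = 783.5
Services balance = 367.2 - 1289.9 = -922.7
Trade balance (goods + services) = 783.5 + (-922.7) = -139.2
Net primary income = 179.9
Net secondary income = -145.4
Current account = -139.2 + 179.9 + (-145.4) = -104.7
Financial account = -(-104.7 + 70.0) = 34.7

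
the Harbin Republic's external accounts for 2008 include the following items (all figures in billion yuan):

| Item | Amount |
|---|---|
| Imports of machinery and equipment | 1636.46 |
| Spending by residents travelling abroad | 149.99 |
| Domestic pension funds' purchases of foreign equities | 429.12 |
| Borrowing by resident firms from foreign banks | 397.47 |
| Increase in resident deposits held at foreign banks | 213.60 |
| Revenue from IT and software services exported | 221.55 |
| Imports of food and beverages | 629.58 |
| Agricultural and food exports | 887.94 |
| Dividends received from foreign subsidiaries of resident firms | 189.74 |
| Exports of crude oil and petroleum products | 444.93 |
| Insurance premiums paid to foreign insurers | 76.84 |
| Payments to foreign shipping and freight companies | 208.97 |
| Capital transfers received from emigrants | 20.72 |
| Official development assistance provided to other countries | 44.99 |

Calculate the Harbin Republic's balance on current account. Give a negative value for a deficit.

-1002.67

Goods: -1636.46 + 444.93 + 887.94 - 629.58 = -933.17
Services: -208.97 - 76.84 - 149.99 + 221.55 = -214.25
Primary income: 189.74
Secondary income: -44.99
Current account = (-933.17) + (-214.25) + 189.74 + (-44.99) = -1002.67
(Excluded from the current account — financial account: domestic pension funds' purchases of foreign equities 429.12, borrowing by resident firms from foreign banks 397.47, increase in resident deposits held at foreign banks 213.60; capital account: capital transfers received from emigrants 20.72.)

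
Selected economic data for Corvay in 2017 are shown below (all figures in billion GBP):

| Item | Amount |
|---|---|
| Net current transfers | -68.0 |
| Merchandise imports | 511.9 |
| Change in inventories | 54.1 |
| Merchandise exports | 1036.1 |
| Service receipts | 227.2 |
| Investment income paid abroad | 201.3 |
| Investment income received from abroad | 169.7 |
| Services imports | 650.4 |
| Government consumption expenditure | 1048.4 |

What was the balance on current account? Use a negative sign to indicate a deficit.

Goods balance = 1036.1 - 511.9 = 524.2
Services balance = 227.2 - 650.4 = -423.2
Trade balance (goods + services) = 524.2 + (-423.2) = 101.0
Net primary income = 169.7 - 201.3 = -31.6
Net secondary income = -68.0
Current account = 101.0 + (-31.6) + (-68.0) = 1.4

1.4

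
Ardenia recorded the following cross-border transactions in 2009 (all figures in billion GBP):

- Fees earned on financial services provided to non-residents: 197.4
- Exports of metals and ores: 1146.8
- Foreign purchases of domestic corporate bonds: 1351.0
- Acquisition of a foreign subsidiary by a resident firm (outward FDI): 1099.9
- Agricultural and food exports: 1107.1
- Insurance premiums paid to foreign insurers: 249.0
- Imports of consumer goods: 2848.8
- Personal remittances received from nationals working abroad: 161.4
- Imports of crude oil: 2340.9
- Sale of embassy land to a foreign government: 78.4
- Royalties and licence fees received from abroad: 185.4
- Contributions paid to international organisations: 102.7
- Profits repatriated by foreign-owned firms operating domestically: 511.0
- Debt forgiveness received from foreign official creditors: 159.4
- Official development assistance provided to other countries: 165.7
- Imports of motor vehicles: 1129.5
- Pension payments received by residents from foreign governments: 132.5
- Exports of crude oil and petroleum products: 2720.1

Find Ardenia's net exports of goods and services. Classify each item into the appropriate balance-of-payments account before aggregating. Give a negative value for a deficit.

-1211.4

Goods: 1107.1 - 2340.9 + 2720.1 + 1146.8 - 1129.5 - 2848.8 = -1345.2
Services: -249.0 + 185.4 + 197.4 = 133.8
Trade balance = -1345.2 + 133.8 = -1211.4
(Excluded from the trade balance — financial account: foreign purchases of domestic corporate bonds 1351.0, acquisition of a foreign subsidiary by a resident firm (outward FDI) 1099.9; secondary income: personal remittances received from nationals working abroad 161.4, contributions paid to international organisations 102.7, official development assistance provided to other countries 165.7, pension payments received by residents from foreign governments 132.5; capital account: sale of embassy land to a foreign government 78.4, debt forgiveness received from foreign official creditors 159.4; primary income: profits repatriated by foreign-owned firms operating domestically 511.0.)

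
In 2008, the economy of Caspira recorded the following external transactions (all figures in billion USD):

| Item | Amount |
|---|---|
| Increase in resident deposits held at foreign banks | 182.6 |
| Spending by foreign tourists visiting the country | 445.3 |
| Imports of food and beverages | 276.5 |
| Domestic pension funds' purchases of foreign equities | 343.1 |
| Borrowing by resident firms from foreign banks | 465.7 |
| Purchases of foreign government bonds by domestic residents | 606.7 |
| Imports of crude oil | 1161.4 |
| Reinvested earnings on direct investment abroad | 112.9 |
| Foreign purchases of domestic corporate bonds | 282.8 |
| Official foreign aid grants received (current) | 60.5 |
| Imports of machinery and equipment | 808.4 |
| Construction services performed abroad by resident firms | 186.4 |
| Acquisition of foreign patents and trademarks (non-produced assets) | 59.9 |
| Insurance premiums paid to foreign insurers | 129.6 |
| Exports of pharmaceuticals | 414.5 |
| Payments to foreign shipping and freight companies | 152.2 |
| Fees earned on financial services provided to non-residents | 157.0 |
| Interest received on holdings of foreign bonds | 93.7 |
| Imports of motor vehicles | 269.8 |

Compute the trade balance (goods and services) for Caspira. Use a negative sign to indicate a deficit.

-1594.7

Goods: -276.5 - 269.8 + 414.5 - 1161.4 - 808.4 = -2101.6
Services: 186.4 + 445.3 - 152.2 - 129.6 + 157.0 = 506.9
Trade balance = -2101.6 + 506.9 = -1594.7
(Excluded from the trade balance — financial account: increase in resident deposits held at foreign banks 182.6, domestic pension funds' purchases of foreign equities 343.1, borrowing by resident firms from foreign banks 465.7, purchases of foreign government bonds by domestic residents 606.7, foreign purchases of domestic corporate bonds 282.8; primary income: reinvested earnings on direct investment abroad 112.9, interest received on holdings of foreign bonds 93.7; secondary income: official foreign aid grants received (current) 60.5; capital account: acquisition of foreign patents and trademarks (non-produced assets) 59.9.)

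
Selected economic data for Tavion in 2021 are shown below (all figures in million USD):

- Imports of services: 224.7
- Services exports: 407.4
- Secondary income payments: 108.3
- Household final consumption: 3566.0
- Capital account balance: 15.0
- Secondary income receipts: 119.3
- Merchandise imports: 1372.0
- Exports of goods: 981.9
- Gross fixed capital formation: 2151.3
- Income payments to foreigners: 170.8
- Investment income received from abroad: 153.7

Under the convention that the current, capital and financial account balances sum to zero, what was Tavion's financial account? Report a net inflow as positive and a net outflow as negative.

198.5

Goods balance = 981.9 - 1372.0 = -390.1
Services balance = 407.4 - 224.7 = 182.7
Trade balance (goods + services) = -390.1 + 182.7 = -207.4
Net primary income = 153.7 - 170.8 = -17.1
Net secondary income = 119.3 - 108.3 = 11.0
Current account = -207.4 + (-17.1) + 11.0 = -213.5
Financial account = -(-213.5 + 15.0) = 198.5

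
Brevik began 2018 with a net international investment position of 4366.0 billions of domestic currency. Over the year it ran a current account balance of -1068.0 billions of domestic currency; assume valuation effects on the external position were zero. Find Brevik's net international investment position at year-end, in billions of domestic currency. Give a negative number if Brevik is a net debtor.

With no valuation effects, change in NIIP = current account = -1068.0
End-of-year NIIP = 4366.0 + (-1068.0) = 3298.0

3298.0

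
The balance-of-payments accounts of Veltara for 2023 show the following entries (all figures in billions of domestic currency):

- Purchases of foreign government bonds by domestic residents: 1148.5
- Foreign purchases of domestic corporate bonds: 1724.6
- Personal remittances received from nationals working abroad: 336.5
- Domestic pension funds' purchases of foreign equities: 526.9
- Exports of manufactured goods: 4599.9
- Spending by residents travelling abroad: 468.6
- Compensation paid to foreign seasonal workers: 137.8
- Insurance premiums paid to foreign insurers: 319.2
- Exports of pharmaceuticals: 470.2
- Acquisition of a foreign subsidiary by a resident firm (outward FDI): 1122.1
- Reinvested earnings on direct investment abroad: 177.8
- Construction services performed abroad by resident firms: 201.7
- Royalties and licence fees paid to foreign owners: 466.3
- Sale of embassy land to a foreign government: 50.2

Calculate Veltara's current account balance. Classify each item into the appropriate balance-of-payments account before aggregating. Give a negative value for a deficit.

Goods: 4599.9 + 470.2 = 5070.1
Services: -466.3 - 468.6 + 201.7 - 319.2 = -1052.4
Primary income: -137.8 + 177.8 = 40.0
Secondary income: 336.5
Current account = 5070.1 + (-1052.4) + 40.0 + 336.5 = 4394.2
(Excluded from the current account — financial account: purchases of foreign government bonds by domestic residents 1148.5, foreign purchases of domestic corporate bonds 1724.6, domestic pension funds' purchases of foreign equities 526.9, acquisition of a foreign subsidiary by a resident firm (outward FDI) 1122.1; capital account: sale of embassy land to a foreign government 50.2.)

4394.2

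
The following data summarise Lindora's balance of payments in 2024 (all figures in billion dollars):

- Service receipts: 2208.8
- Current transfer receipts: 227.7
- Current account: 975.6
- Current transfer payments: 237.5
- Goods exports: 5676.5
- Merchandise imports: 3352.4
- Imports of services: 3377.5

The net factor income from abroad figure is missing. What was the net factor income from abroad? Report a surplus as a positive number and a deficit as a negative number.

Current account = goods balance + services balance + net primary income + net secondary income
Sum of the known components = 1145.6
Net factor income from abroad = CA - (known components) = 975.6 - 1145.6 = -170.0

-170.0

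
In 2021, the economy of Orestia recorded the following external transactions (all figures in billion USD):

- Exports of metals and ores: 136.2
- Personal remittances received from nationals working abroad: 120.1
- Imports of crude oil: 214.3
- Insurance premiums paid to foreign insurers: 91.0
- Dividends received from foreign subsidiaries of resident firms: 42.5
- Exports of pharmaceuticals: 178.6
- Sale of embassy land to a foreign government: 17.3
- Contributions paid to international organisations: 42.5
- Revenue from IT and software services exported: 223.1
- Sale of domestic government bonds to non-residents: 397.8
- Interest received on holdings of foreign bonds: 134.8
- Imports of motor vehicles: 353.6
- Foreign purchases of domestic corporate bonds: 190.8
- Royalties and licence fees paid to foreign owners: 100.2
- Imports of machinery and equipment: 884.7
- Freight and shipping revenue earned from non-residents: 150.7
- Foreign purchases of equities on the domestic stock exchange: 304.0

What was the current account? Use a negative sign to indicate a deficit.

Goods: -214.3 + 178.6 + 136.2 - 884.7 - 353.6 = -1137.8
Services: 150.7 - 100.2 - 91.0 + 223.1 = 182.6
Primary income: 134.8 + 42.5 = 177.3
Secondary income: -42.5 + 120.1 = 77.6
Current account = (-1137.8) + 182.6 + 177.3 + 77.6 = -700.3
(Excluded from the current account — capital account: sale of embassy land to a foreign government 17.3; financial account: sale of domestic government bonds to non-residents 397.8, foreign purchases of domestic corporate bonds 190.8, foreign purchases of equities on the domestic stock exchange 304.0.)

-700.3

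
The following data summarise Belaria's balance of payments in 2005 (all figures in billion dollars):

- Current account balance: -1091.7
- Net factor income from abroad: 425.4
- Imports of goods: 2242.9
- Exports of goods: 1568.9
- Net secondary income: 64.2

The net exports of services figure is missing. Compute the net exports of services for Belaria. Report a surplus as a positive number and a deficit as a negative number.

Current account = goods balance + services balance + net primary income + net secondary income
Sum of the known components = -184.4
Net exports of services = CA - (known components) = -1091.7 - (-184.4) = -907.3

-907.3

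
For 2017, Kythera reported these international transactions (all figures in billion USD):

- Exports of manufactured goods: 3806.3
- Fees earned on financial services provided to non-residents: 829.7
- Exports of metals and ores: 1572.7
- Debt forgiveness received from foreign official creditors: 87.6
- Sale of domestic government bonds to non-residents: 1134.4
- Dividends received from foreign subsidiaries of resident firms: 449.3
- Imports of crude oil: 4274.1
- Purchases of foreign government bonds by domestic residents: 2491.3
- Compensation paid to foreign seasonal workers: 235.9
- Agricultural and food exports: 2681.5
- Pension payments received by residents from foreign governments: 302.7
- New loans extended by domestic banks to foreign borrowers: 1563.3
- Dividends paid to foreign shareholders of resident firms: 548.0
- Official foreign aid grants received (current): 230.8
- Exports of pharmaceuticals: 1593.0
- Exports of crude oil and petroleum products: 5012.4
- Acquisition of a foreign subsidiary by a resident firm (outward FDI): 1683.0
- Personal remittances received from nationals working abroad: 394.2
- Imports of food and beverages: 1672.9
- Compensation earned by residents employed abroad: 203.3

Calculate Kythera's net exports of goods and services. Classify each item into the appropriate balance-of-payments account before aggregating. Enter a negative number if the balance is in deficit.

Goods: 3806.3 + 5012.4 + 2681.5 - 4274.1 - 1672.9 + 1572.7 + 1593.0 = 8718.9
Services: 829.7
Trade balance = 8718.9 + 829.7 = 9548.6
(Excluded from the trade balance — capital account: debt forgiveness received from foreign official creditors 87.6; financial account: sale of domestic government bonds to non-residents 1134.4, purchases of foreign government bonds by domestic residents 2491.3, new loans extended by domestic banks to foreign borrowers 1563.3, acquisition of a foreign subsidiary by a resident firm (outward FDI) 1683.0; primary income: dividends received from foreign subsidiaries of resident firms 449.3, compensation paid to foreign seasonal workers 235.9, dividends paid to foreign shareholders of resident firms 548.0, compensation earned by residents employed abroad 203.3; secondary income: pension payments received by residents from foreign governments 302.7, official foreign aid grants received (current) 230.8, personal remittances received from nationals working abroad 394.2.)

9548.6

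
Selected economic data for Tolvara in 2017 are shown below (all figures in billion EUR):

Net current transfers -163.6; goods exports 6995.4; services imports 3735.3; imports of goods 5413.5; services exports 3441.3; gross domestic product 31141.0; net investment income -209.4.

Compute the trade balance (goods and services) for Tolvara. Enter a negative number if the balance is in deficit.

1287.9

Goods balance = 6995.4 - 5413.5 = 1581.9
Services balance = 3441.3 - 3735.3 = -294.0
Trade balance (goods + services) = 1581.9 + (-294.0) = 1287.9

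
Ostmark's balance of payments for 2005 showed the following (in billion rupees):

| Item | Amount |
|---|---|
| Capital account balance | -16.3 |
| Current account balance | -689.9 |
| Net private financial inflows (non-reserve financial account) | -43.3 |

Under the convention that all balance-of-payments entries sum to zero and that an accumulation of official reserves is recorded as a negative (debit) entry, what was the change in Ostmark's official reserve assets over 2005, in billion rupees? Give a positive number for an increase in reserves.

-749.5

Official reserve transactions balance = -((-689.9) + (-16.3) + (-43.3)) = 749.5
An accumulation of reserves is recorded as a debit (negative entry), so the change in the stock of reserves is the negative of that balance.
Change in official reserves = -(749.5) = -749.5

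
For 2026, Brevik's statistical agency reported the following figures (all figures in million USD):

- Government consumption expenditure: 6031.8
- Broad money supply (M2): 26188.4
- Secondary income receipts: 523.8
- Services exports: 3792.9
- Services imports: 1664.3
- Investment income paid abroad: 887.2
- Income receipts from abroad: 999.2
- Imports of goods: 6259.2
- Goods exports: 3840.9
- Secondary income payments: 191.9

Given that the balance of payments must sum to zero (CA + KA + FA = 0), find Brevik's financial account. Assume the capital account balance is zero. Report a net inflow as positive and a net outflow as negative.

Goods balance = 3840.9 - 6259.2 = -2418.3
Services balance = 3792.9 - 1664.3 = 2128.6
Trade balance (goods + services) = -2418.3 + 2128.6 = -289.7
Net primary income = 999.2 - 887.2 = 112.0
Net secondary income = 523.8 - 191.9 = 331.9
Current account = -289.7 + 112.0 + 331.9 = 154.2
Financial account = -(154.2) = -154.2

-154.2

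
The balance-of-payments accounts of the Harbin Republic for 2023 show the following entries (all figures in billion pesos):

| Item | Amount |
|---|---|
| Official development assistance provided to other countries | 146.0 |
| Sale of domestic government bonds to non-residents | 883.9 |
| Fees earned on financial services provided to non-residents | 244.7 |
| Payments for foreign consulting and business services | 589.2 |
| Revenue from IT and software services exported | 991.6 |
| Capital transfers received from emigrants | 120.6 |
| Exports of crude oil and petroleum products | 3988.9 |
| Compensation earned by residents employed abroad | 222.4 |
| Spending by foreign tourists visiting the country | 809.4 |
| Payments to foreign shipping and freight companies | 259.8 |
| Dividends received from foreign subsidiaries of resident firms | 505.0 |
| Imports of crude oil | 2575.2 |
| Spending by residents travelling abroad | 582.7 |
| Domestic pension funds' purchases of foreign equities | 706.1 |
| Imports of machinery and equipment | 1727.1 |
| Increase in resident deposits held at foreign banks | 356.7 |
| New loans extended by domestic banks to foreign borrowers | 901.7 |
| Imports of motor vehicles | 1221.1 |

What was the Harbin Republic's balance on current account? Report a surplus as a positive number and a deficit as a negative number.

-339.1

Goods: -1221.1 - 1727.1 + 3988.9 - 2575.2 = -1534.5
Services: 809.4 - 259.8 - 589.2 + 244.7 + 991.6 - 582.7 = 614.0
Primary income: 505.0 + 222.4 = 727.4
Secondary income: -146.0
Current account = (-1534.5) + 614.0 + 727.4 + (-146.0) = -339.1
(Excluded from the current account — financial account: sale of domestic government bonds to non-residents 883.9, domestic pension funds' purchases of foreign equities 706.1, increase in resident deposits held at foreign banks 356.7, new loans extended by domestic banks to foreign borrowers 901.7; capital account: capital transfers received from emigrants 120.6.)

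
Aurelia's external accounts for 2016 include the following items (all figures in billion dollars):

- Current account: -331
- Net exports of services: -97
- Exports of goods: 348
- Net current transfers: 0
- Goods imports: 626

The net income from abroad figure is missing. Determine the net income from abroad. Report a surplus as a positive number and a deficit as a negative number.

44

Current account = goods balance + services balance + net primary income + net secondary income
Sum of the known components = -375
Net income from abroad = CA - (known components) = -331 - (-375) = 44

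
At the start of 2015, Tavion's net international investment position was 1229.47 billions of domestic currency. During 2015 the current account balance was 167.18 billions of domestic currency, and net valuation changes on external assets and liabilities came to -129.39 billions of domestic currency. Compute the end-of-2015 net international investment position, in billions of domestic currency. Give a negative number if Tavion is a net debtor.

Change in NIIP = current account + net valuation change = 167.18 + (-129.39) = 37.79
End-of-year NIIP = 1229.47 + 37.79 = 1267.26

1267.26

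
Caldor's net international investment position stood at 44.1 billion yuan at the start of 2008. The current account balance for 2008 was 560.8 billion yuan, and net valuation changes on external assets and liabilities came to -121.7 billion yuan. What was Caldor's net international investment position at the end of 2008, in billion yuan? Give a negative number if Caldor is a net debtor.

483.2

Change in NIIP = current account + net valuation change = 560.8 + (-121.7) = 439.1
End-of-year NIIP = 44.1 + 439.1 = 483.2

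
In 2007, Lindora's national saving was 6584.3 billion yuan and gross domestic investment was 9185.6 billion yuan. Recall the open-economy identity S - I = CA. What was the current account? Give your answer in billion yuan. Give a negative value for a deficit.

CA = S - I = 6584.3 - 9185.6 = -2601.3

-2601.3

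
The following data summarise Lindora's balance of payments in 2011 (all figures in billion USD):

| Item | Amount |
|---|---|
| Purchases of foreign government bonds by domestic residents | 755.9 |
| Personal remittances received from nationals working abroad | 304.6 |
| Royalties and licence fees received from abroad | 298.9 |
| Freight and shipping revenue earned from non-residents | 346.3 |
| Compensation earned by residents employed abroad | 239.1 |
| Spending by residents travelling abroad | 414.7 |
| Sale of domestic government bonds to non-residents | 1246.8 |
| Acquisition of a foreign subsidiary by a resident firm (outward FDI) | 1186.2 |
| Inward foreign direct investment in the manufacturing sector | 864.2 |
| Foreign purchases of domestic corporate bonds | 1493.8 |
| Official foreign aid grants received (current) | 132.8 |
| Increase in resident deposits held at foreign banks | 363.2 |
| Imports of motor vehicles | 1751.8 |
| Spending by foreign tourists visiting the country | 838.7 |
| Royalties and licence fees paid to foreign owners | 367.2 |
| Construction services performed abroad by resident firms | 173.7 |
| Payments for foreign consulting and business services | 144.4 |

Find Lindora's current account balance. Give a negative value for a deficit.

Goods: -1751.8
Services: 838.7 - 414.7 + 298.9 + 173.7 + 346.3 - 144.4 - 367.2 = 731.3
Primary income: 239.1
Secondary income: 132.8 + 304.6 = 437.4
Current account = (-1751.8) + 731.3 + 239.1 + 437.4 = -344.0
(Excluded from the current account — financial account: purchases of foreign government bonds by domestic residents 755.9, sale of domestic government bonds to non-residents 1246.8, acquisition of a foreign subsidiary by a resident firm (outward FDI) 1186.2, inward foreign direct investment in the manufacturing sector 864.2, foreign purchases of domestic corporate bonds 1493.8, increase in resident deposits held at foreign banks 363.2.)

-344.0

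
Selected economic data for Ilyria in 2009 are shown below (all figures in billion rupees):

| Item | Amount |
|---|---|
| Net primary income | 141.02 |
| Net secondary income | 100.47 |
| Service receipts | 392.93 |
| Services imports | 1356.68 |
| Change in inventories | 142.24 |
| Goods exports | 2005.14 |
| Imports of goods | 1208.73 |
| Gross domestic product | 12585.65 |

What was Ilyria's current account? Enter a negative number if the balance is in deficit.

Goods balance = 2005.14 - 1208.73 = 796.41
Services balance = 392.93 - 1356.68 = -963.75
Trade balance (goods + services) = 796.41 + (-963.75) = -167.34
Net primary income = 141.02
Net secondary income = 100.47
Current account = -167.34 + 141.02 + 100.47 = 74.15

74.15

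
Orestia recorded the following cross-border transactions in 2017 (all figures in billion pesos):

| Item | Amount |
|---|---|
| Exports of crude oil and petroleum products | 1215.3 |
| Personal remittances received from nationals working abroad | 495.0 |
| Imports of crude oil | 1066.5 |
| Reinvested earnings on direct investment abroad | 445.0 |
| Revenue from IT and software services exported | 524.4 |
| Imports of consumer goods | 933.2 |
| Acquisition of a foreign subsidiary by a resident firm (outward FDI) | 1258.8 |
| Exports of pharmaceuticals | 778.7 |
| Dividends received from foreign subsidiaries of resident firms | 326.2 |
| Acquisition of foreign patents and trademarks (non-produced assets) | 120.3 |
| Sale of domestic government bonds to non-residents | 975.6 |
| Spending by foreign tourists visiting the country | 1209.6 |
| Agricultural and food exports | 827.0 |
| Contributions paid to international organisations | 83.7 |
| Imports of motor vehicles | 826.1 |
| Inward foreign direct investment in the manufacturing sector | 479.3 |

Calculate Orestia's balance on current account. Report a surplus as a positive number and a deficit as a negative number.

2911.7

Goods: 778.7 + 827.0 + 1215.3 - 1066.5 - 826.1 - 933.2 = -4.8
Services: 1209.6 + 524.4 = 1734.0
Primary income: 445.0 + 326.2 = 771.2
Secondary income: -83.7 + 495.0 = 411.3
Current account = (-4.8) + 1734.0 + 771.2 + 411.3 = 2911.7
(Excluded from the current account — financial account: acquisition of a foreign subsidiary by a resident firm (outward FDI) 1258.8, sale of domestic government bonds to non-residents 975.6, inward foreign direct investment in the manufacturing sector 479.3; capital account: acquisition of foreign patents and trademarks (non-produced assets) 120.3.)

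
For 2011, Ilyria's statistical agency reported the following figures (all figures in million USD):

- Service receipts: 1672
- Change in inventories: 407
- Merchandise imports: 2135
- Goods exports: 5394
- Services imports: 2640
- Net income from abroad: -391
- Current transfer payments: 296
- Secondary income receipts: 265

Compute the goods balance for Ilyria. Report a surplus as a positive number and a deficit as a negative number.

Goods balance = 5394 - 2135 = 3259

3259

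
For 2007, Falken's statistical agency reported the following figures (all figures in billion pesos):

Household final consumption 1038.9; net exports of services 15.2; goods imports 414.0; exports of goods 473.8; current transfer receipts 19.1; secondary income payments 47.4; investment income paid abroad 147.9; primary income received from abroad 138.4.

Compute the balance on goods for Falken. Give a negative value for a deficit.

59.8

Goods balance = 473.8 - 414.0 = 59.8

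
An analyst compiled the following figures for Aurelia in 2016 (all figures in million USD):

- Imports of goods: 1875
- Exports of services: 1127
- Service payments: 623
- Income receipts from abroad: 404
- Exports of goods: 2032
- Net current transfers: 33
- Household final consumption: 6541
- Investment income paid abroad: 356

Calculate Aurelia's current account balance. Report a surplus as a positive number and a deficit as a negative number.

Goods balance = 2032 - 1875 = 157
Services balance = 1127 - 623 = 504
Trade balance (goods + services) = 157 + 504 = 661
Net primary income = 404 - 356 = 48
Net secondary income = 33
Current account = 661 + 48 + 33 = 742

742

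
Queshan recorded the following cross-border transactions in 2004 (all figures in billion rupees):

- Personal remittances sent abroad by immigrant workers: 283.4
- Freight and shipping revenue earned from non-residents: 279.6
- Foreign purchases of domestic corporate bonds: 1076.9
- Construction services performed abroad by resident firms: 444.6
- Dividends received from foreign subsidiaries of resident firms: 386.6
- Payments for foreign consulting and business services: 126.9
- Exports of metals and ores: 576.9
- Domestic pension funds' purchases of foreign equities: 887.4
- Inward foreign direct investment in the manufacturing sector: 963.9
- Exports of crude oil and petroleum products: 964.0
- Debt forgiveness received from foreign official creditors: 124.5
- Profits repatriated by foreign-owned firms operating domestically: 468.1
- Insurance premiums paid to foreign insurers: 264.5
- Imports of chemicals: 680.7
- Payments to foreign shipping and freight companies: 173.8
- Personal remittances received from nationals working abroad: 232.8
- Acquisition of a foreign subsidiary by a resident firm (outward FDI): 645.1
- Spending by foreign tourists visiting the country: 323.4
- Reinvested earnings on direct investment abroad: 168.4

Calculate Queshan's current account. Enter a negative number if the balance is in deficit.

1378.9

Goods: 576.9 + 964.0 - 680.7 = 860.2
Services: 279.6 + 444.6 - 126.9 - 264.5 + 323.4 - 173.8 = 482.4
Primary income: 168.4 - 468.1 + 386.6 = 86.9
Secondary income: -283.4 + 232.8 = -50.6
Current account = 860.2 + 482.4 + 86.9 + (-50.6) = 1378.9
(Excluded from the current account — financial account: foreign purchases of domestic corporate bonds 1076.9, domestic pension funds' purchases of foreign equities 887.4, inward foreign direct investment in the manufacturing sector 963.9, acquisition of a foreign subsidiary by a resident firm (outward FDI) 645.1; capital account: debt forgiveness received from foreign official creditors 124.5.)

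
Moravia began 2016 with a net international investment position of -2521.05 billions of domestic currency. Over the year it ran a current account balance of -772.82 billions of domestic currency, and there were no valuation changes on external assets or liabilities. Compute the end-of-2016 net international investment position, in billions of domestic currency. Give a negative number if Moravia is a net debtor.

With no valuation effects, change in NIIP = current account = -772.82
End-of-year NIIP = -2521.05 + (-772.82) = -3293.87

-3293.87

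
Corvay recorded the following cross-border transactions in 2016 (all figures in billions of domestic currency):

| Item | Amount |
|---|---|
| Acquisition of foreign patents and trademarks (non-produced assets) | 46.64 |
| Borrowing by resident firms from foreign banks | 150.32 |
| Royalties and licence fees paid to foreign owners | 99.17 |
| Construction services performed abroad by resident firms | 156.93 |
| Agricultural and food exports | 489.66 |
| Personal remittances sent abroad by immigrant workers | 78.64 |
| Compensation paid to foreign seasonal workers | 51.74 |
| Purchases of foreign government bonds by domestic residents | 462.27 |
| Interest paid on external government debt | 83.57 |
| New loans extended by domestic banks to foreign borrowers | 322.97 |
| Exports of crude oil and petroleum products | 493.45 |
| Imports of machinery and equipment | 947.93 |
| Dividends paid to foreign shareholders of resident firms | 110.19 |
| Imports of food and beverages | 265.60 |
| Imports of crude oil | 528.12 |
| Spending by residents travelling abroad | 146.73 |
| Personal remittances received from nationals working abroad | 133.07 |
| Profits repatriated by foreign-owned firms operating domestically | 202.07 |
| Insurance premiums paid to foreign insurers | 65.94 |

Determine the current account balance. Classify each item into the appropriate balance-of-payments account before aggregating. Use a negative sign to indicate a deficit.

-1306.59

Goods: -528.12 - 947.93 - 265.60 + 493.45 + 489.66 = -758.54
Services: -65.94 - 99.17 - 146.73 + 156.93 = -154.91
Primary income: -83.57 - 51.74 - 110.19 - 202.07 = -447.57
Secondary income: -78.64 + 133.07 = 54.43
Current account = (-758.54) + (-154.91) + (-447.57) + 54.43 = -1306.59
(Excluded from the current account — capital account: acquisition of foreign patents and trademarks (non-produced assets) 46.64; financial account: borrowing by resident firms from foreign banks 150.32, purchases of foreign government bonds by domestic residents 462.27, new loans extended by domestic banks to foreign borrowers 322.97.)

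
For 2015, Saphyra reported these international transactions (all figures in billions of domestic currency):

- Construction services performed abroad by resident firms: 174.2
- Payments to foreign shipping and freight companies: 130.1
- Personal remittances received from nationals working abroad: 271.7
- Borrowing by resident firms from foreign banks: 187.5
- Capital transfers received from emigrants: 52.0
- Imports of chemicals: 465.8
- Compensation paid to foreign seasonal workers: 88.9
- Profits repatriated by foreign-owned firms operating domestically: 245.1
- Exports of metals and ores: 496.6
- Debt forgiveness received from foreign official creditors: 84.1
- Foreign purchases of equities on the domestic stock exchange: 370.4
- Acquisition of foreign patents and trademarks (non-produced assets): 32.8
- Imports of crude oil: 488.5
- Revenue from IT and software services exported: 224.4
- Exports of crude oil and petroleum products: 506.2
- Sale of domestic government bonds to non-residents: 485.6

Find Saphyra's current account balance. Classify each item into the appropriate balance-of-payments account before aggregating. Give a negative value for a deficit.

254.7

Goods: 496.6 + 506.2 - 488.5 - 465.8 = 48.5
Services: 174.2 - 130.1 + 224.4 = 268.5
Primary income: -88.9 - 245.1 = -334.0
Secondary income: 271.7
Current account = 48.5 + 268.5 + (-334.0) + 271.7 = 254.7
(Excluded from the current account — financial account: borrowing by resident firms from foreign banks 187.5, foreign purchases of equities on the domestic stock exchange 370.4, sale of domestic government bonds to non-residents 485.6; capital account: capital transfers received from emigrants 52.0, debt forgiveness received from foreign official creditors 84.1, acquisition of foreign patents and trademarks (non-produced assets) 32.8.)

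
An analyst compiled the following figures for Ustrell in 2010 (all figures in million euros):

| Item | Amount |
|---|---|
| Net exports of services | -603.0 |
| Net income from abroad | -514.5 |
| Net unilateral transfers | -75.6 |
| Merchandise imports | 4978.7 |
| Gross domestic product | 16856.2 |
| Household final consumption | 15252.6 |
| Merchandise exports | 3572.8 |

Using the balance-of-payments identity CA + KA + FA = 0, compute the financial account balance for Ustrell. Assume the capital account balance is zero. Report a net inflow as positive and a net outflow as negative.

Goods balance = 3572.8 - 4978.7 = -1405.9
Services balance = -603.0
Trade balance (goods + services) = -1405.9 + (-603.0) = -2008.9
Net primary income = -514.5
Net secondary income = -75.6
Current account = -2008.9 + (-514.5) + (-75.6) = -2599.0
Financial account = -(-2599.0) = 2599.0

2599.0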